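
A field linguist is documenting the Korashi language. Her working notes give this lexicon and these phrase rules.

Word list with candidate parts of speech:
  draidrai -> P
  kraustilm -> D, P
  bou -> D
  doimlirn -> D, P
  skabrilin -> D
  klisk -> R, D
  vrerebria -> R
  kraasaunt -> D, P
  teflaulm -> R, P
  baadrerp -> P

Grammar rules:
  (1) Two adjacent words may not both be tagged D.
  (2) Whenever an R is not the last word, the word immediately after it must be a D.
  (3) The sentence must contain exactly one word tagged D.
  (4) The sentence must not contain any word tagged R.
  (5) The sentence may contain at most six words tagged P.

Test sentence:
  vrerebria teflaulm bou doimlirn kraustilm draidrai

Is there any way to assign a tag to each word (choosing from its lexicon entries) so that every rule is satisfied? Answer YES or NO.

Candidates per position — 1:vrerebria {R}; 2:teflaulm {R,P}; 3:bou {D}; 4:doimlirn {D,P}; 5:kraustilm {D,P}; 6:draidrai {P}.
Rule 2 cannot be satisfied by any choice of tags from the lexicon.
So there is no consistent tagging.

NO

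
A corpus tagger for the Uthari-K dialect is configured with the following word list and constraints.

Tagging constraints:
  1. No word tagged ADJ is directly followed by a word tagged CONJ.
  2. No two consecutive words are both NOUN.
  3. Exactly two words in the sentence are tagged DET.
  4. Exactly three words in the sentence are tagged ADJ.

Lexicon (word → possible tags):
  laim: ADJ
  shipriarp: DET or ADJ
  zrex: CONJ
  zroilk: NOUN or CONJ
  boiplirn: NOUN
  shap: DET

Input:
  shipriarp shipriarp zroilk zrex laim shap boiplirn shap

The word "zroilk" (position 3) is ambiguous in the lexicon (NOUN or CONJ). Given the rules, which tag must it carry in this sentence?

NOUN

Candidates per position — 1:shipriarp {DET,ADJ}; 2:shipriarp {DET,ADJ}; 3:zroilk {NOUN,CONJ}; 4:zrex {CONJ}; 5:laim {ADJ}; 6:shap {DET}; 7:boiplirn {NOUN}; 8:shap {DET}.
At position 1, choosing DET makes rule 3 impossible to satisfy; hence ADJ.
At position 2, choosing DET makes rule 3 impossible to satisfy; hence ADJ.
At position 3, choosing CONJ makes rule 1 impossible to satisfy; hence NOUN.
So the tagging must be: ADJ ADJ NOUN CONJ ADJ DET NOUN DET.
Verifying each rule — rule 1 satisfied; rule 2 satisfied; rule 3 satisfied; rule 4 satisfied.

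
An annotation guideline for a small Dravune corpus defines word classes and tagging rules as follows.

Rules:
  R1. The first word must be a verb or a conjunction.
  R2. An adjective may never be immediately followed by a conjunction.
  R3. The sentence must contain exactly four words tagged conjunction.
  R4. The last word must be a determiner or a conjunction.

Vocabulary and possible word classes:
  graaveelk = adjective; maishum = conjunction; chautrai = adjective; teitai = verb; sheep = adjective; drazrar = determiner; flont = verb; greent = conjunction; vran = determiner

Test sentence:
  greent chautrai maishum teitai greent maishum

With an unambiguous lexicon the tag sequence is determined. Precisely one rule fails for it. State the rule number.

Fixed tagging: conjunction adjective conjunction verb conjunction conjunction.
Applying the rules: R1 pass, R2 fail, R3 pass, R4 pass.
Only rule 2 fails.

2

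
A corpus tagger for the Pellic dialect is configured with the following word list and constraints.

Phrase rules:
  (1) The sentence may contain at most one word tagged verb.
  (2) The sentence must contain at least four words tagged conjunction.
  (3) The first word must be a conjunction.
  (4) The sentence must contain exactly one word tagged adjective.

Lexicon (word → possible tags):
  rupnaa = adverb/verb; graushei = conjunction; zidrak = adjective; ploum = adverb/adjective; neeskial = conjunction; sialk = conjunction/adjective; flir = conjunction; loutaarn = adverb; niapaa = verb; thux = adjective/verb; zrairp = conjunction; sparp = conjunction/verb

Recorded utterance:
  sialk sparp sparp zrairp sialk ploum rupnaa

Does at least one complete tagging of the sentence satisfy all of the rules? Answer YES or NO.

YES

Candidates per position — 1:sialk {conjunction,adjective}; 2:sparp {conjunction,verb}; 3:sparp {conjunction,verb}; 4:zrairp {conjunction}; 5:sialk {conjunction,adjective}; 6:ploum {adverb,adjective}; 7:rupnaa {adverb,verb}.
One satisfying assignment: conjunction conjunction verb conjunction conjunction adjective adverb.
Checking: rule 1 satisfied; rule 2 satisfied; rule 3 satisfied; rule 4 satisfied.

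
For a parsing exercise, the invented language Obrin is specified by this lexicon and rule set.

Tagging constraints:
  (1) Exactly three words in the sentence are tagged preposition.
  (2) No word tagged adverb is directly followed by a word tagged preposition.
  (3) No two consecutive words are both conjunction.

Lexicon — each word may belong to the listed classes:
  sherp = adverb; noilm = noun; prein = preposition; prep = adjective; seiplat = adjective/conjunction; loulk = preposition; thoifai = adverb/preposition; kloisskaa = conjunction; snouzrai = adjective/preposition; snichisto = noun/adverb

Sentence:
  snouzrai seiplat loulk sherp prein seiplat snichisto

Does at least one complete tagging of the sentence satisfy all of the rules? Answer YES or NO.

NO

Candidates per position — 1:snouzrai {adjective,preposition}; 2:seiplat {adjective,conjunction}; 3:loulk {preposition}; 4:sherp {adverb}; 5:prein {preposition}; 6:seiplat {adjective,conjunction}; 7:snichisto {noun,adverb}.
Rule 2 cannot be satisfied by any choice of tags from the lexicon.
So there is no consistent tagging.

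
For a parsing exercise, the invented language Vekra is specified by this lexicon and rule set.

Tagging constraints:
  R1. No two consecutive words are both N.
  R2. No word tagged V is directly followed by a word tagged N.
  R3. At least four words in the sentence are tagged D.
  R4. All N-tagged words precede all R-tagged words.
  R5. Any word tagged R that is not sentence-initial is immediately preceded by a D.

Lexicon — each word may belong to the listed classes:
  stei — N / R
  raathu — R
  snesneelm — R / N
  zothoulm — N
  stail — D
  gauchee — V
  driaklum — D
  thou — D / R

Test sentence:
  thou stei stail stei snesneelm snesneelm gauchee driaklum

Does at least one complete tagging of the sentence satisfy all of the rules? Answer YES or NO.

Candidates per position — 1:thou {D,R}; 2:stei {N,R}; 3:stail {D}; 4:stei {N,R}; 5:snesneelm {R,N}; 6:snesneelm {R,N}; 7:gauchee {V}; 8:driaklum {D}.
Rule 3 cannot be satisfied by any choice of tags from the lexicon.
So there is no consistent tagging.

NO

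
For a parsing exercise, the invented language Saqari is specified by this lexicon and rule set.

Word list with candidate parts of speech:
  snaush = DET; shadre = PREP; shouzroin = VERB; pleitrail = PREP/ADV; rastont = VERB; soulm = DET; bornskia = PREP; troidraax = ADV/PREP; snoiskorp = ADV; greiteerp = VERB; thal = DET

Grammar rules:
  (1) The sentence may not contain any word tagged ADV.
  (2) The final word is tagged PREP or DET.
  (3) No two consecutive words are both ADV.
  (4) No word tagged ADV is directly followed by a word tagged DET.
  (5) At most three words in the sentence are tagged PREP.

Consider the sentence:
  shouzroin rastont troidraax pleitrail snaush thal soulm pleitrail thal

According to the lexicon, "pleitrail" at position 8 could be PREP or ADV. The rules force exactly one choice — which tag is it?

Candidates per position — 1:shouzroin {VERB}; 2:rastont {VERB}; 3:troidraax {ADV,PREP}; 4:pleitrail {PREP,ADV}; 5:snaush {DET}; 6:thal {DET}; 7:soulm {DET}; 8:pleitrail {PREP,ADV}; 9:thal {DET}.
Word 3 cannot be ADV — rule 1 would then fail for every completion. It is PREP.
Word 4 cannot be ADV — rule 1 would then fail for every completion. It is PREP.
Word 8 cannot be ADV — rule 1 would then fail for every completion. It is PREP.
The only consistent sequence is: VERB VERB PREP PREP DET DET DET PREP DET.
Check: rule 1 holds; rule 2 holds; rule 3 holds; rule 4 holds; rule 5 holds.

PREP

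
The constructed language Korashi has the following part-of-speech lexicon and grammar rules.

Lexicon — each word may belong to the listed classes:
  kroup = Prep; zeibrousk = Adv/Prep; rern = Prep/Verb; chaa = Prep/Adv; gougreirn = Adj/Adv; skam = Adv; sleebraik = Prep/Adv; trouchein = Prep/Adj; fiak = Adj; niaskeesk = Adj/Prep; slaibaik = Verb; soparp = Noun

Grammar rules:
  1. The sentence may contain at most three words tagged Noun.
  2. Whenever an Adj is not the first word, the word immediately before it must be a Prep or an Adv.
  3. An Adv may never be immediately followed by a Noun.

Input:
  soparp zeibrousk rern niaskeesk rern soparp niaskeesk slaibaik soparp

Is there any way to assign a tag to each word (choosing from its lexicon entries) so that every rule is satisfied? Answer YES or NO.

YES

Candidates per position — 1:soparp {Noun}; 2:zeibrousk {Adv,Prep}; 3:rern {Prep,Verb}; 4:niaskeesk {Adj,Prep}; 5:rern {Prep,Verb}; 6:soparp {Noun}; 7:niaskeesk {Adj,Prep}; 8:slaibaik {Verb}; 9:soparp {Noun}.
One satisfying assignment: Noun Prep Prep Prep Verb Noun Prep Verb Noun.
Verifying each rule — rule 1 ✓; rule 2 ✓; rule 3 ✓.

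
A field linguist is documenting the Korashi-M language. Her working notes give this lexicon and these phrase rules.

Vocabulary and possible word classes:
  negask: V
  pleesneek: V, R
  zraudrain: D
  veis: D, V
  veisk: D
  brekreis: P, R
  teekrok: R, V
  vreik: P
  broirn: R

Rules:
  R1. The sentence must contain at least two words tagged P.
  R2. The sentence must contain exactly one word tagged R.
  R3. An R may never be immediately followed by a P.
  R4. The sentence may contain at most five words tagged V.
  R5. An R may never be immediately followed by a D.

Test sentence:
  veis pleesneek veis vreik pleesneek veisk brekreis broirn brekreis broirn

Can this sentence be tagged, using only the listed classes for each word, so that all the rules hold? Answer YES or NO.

NO

Candidates per position — 1:veis {D,V}; 2:pleesneek {V,R}; 3:veis {D,V}; 4:vreik {P}; 5:pleesneek {V,R}; 6:veisk {D}; 7:brekreis {P,R}; 8:broirn {R}; 9:brekreis {P,R}; 10:broirn {R}.
Rule 2 cannot be satisfied by any choice of tags from the lexicon.
So there is no consistent tagging.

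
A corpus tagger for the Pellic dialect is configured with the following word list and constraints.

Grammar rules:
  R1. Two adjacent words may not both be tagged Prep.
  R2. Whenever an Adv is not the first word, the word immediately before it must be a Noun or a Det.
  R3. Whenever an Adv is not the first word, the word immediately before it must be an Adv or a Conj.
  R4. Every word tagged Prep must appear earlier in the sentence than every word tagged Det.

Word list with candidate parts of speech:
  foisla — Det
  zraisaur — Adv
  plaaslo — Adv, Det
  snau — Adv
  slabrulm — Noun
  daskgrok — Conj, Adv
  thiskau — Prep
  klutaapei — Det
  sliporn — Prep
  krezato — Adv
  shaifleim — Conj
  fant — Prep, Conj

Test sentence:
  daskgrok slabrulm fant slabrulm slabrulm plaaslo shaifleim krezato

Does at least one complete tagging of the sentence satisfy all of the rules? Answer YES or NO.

Candidates per position — 1:daskgrok {Conj,Adv}; 2:slabrulm {Noun}; 3:fant {Prep,Conj}; 4:slabrulm {Noun}; 5:slabrulm {Noun}; 6:plaaslo {Adv,Det}; 7:shaifleim {Conj}; 8:krezato {Adv}.
Rule 2 cannot be satisfied by any choice of tags from the lexicon.
So there is no consistent tagging.

NO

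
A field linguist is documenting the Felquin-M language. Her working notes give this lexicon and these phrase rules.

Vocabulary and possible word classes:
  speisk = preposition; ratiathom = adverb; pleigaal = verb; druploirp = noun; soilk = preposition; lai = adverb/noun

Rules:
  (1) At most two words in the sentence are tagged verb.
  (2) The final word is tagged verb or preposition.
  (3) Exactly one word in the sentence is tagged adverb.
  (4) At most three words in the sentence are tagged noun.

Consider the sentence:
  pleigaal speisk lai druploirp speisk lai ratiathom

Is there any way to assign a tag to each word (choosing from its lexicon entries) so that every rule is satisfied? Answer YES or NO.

Candidates per position — 1:pleigaal {verb}; 2:speisk {preposition}; 3:lai {adverb,noun}; 4:druploirp {noun}; 5:speisk {preposition}; 6:lai {adverb,noun}; 7:ratiathom {adverb}.
Rule 2 cannot be satisfied by any choice of tags from the lexicon.
So there is no consistent tagging.

NO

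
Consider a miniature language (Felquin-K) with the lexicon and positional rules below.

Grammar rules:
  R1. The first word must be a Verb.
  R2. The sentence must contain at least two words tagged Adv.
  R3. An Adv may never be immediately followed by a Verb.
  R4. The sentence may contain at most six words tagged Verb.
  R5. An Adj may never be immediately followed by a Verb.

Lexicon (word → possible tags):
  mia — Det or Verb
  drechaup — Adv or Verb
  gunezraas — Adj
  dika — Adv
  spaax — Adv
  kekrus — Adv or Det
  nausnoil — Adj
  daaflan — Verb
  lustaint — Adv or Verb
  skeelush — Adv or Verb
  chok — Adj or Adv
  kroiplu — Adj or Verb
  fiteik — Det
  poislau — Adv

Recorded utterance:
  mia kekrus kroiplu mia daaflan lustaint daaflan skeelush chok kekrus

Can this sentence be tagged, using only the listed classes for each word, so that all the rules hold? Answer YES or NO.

YES

Candidates per position — 1:mia {Det,Verb}; 2:kekrus {Adv,Det}; 3:kroiplu {Adj,Verb}; 4:mia {Det,Verb}; 5:daaflan {Verb}; 6:lustaint {Adv,Verb}; 7:daaflan {Verb}; 8:skeelush {Adv,Verb}; 9:chok {Adj,Adv}; 10:kekrus {Adv,Det}.
One satisfying assignment: Verb Adv Adj Det Verb Verb Verb Verb Adj Adv.
Checking: rule 1 holds; rule 2 holds; rule 3 holds; rule 4 holds; rule 5 holds.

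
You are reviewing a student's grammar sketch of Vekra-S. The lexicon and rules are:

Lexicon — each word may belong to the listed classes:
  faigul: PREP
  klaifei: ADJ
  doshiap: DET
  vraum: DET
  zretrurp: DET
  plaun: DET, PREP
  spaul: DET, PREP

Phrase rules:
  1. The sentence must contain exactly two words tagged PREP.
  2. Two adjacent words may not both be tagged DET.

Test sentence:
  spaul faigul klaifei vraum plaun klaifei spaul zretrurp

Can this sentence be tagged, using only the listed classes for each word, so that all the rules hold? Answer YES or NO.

NO

Candidates per position — 1:spaul {DET,PREP}; 2:faigul {PREP}; 3:klaifei {ADJ}; 4:vraum {DET}; 5:plaun {DET,PREP}; 6:klaifei {ADJ}; 7:spaul {DET,PREP}; 8:zretrurp {DET}.
Every candidate sequence violates at least one rule; no consistent tagging exists.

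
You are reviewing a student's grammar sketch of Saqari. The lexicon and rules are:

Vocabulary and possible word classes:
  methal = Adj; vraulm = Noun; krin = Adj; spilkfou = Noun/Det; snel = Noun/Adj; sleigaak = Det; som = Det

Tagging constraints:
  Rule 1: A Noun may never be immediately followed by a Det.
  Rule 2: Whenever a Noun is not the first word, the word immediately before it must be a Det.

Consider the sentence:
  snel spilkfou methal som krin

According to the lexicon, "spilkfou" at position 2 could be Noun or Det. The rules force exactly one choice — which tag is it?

Candidates per position — 1:snel {Noun,Adj}; 2:spilkfou {Noun,Det}; 3:methal {Adj}; 4:som {Det}; 5:krin {Adj}.
Position 2: tagging it Noun would leave rule 2 unsatisfiable, so it must be Det.
Position 1: tagging it Noun would leave rule 1 unsatisfiable, so it must be Adj.
So the tagging must be: Adj Det Adj Det Adj.
Checking: rule 1 satisfied; rule 2 satisfied.

Det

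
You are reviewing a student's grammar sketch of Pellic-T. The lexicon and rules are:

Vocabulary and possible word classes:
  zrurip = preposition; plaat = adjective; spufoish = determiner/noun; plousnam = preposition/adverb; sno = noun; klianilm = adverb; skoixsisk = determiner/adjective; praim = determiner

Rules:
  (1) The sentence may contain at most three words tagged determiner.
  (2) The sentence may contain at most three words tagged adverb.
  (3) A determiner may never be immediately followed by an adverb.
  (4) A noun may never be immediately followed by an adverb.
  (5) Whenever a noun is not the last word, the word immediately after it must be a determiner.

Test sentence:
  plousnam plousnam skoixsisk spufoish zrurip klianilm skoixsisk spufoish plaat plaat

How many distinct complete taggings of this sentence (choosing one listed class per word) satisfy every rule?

12

Candidates per position — 1:plousnam {preposition,adverb}; 2:plousnam {preposition,adverb}; 3:skoixsisk {determiner,adjective}; 4:spufoish {determiner,noun}; 5:zrurip {preposition}; 6:klianilm {adverb}; 7:skoixsisk {determiner,adjective}; 8:spufoish {determiner,noun}; 9:plaat {adjective}; 10:plaat {adjective}.
There are 64 candidate sequences in total.
Checking each against the rules leaves 12 sequences.
Count = 12.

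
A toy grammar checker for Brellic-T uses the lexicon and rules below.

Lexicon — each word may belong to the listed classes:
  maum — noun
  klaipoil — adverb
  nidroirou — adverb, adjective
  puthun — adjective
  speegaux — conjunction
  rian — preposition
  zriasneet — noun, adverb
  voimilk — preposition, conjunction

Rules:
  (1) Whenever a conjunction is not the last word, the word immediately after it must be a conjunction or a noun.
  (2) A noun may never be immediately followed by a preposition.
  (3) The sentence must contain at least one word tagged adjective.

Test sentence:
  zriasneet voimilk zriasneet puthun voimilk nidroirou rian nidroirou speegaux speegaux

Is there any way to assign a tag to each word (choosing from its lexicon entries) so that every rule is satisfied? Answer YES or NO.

Candidates per position — 1:zriasneet {noun,adverb}; 2:voimilk {preposition,conjunction}; 3:zriasneet {noun,adverb}; 4:puthun {adjective}; 5:voimilk {preposition,conjunction}; 6:nidroirou {adverb,adjective}; 7:rian {preposition}; 8:nidroirou {adverb,adjective}; 9:speegaux {conjunction}; 10:speegaux {conjunction}.
One satisfying assignment: adverb preposition noun adjective preposition adverb preposition adverb conjunction conjunction.
Rule-by-rule: rule 1 holds; rule 2 holds; rule 3 holds.

YES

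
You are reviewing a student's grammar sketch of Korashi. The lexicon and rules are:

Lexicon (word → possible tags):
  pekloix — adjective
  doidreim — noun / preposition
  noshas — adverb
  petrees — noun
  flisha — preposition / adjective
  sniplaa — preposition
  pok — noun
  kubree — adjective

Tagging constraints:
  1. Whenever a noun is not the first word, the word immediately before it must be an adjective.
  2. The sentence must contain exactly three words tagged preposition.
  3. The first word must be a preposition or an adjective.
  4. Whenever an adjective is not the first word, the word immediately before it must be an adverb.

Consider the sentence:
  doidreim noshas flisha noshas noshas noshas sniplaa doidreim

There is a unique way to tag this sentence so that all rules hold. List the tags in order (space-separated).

preposition adverb adjective adverb adverb adverb preposition preposition

Candidates per position — 1:doidreim {noun,preposition}; 2:noshas {adverb}; 3:flisha {preposition,adjective}; 4:noshas {adverb}; 5:noshas {adverb}; 6:noshas {adverb}; 7:sniplaa {preposition}; 8:doidreim {noun,preposition}.
If word 1 were noun, no tagging could satisfy rule 3; so word 1 is preposition.
If word 8 were noun, no tagging could satisfy rule 1; so word 8 is preposition.
If word 3 were preposition, no tagging could satisfy rule 2; so word 3 is adjective.
The unique satisfying tagging is: preposition adverb adjective adverb adverb adverb preposition preposition.
Checking: rule 1 ✓; rule 2 ✓; rule 3 ✓; rule 4 ✓.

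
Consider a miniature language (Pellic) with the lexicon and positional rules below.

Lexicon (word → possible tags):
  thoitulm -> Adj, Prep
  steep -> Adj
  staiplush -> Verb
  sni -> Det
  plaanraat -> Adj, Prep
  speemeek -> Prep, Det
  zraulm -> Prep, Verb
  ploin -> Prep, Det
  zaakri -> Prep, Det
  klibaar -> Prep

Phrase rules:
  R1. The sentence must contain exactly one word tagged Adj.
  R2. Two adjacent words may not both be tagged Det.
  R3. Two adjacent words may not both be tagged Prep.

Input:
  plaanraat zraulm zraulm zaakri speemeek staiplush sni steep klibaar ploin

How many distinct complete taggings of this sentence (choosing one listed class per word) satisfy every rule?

Candidates per position — 1:plaanraat {Adj,Prep}; 2:zraulm {Prep,Verb}; 3:zraulm {Prep,Verb}; 4:zaakri {Prep,Det}; 5:speemeek {Prep,Det}; 6:staiplush {Verb}; 7:sni {Det}; 8:steep {Adj}; 9:klibaar {Prep}; 10:ploin {Prep,Det}.
There are 64 candidate sequences in total.
The sequences that satisfy every rule: Prep Verb Prep Det Prep Verb Det Adj Prep Det; Prep Verb Verb Prep Det Verb Det Adj Prep Det; Prep Verb Verb Det Prep Verb Det Adj Prep Det.
Count = 3.

3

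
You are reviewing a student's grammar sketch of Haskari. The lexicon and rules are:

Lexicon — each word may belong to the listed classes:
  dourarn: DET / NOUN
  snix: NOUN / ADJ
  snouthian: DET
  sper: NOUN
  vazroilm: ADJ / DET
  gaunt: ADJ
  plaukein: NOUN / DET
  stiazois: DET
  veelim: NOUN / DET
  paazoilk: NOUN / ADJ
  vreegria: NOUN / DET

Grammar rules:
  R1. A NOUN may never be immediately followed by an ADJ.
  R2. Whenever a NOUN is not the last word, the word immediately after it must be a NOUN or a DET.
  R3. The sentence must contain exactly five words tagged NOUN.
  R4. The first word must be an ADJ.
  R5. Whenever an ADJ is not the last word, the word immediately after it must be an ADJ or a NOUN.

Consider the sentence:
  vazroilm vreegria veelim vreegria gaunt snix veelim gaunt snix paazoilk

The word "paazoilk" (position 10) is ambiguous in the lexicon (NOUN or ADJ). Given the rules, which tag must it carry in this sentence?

Candidates per position — 1:vazroilm {ADJ,DET}; 2:vreegria {NOUN,DET}; 3:veelim {NOUN,DET}; 4:vreegria {NOUN,DET}; 5:gaunt {ADJ}; 6:snix {NOUN,ADJ}; 7:veelim {NOUN,DET}; 8:gaunt {ADJ}; 9:snix {NOUN,ADJ}; 10:paazoilk {NOUN,ADJ}.
Position 1: DET is ruled out by rule 4; that leaves ADJ.
Position 2: DET is ruled out by rule 5; that leaves NOUN.
Position 4: NOUN is ruled out by rule 1; that leaves DET.
Position 7: NOUN is ruled out by rule 1; that leaves DET.
Position 9: ADJ is ruled out by rule 3; that leaves NOUN.
Position 10: ADJ is ruled out by rule 1; that leaves NOUN.
Position 3: DET is ruled out by rule 3; that leaves NOUN.
Position 6: ADJ is ruled out by rule 3; that leaves NOUN.
That leaves exactly one tagging: ADJ NOUN NOUN DET ADJ NOUN DET ADJ NOUN NOUN.
Checking: rule 1 holds; rule 2 holds; rule 3 holds; rule 4 holds; rule 5 holds.

NOUN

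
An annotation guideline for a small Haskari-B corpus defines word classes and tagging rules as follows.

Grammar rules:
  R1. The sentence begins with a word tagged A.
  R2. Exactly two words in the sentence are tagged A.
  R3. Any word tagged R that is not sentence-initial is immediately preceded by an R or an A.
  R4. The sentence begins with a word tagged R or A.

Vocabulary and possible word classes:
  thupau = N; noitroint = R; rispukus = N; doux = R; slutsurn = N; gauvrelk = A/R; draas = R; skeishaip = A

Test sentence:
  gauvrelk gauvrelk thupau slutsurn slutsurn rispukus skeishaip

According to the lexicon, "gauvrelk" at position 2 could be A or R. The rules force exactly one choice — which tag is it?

Candidates per position — 1:gauvrelk {A,R}; 2:gauvrelk {A,R}; 3:thupau {N}; 4:slutsurn {N}; 5:slutsurn {N}; 6:rispukus {N}; 7:skeishaip {A}.
Position 1: tagging it R would leave rule 1 unsatisfiable, so it must be A.
Position 2: tagging it A would leave rule 2 unsatisfiable, so it must be R.
The unique satisfying tagging is: A R N N N N A.
Checking: rule 1 ✓; rule 2 ✓; rule 3 ✓; rule 4 ✓.

R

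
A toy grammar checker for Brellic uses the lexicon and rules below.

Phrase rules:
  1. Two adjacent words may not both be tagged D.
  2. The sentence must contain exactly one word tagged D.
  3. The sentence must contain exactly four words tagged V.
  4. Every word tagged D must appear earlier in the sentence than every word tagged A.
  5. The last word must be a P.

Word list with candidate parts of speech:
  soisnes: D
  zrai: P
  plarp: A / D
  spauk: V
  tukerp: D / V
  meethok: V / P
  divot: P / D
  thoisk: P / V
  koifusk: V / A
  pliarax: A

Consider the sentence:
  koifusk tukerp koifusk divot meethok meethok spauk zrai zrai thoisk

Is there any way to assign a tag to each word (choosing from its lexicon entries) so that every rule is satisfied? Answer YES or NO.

Candidates per position — 1:koifusk {V,A}; 2:tukerp {D,V}; 3:koifusk {V,A}; 4:divot {P,D}; 5:meethok {V,P}; 6:meethok {V,P}; 7:spauk {V}; 8:zrai {P}; 9:zrai {P}; 10:thoisk {P,V}.
One satisfying assignment: V D V P P V V P P P.
Checking: rule 1 ok; rule 2 ok; rule 3 ok; rule 4 ok; rule 5 ok.

YES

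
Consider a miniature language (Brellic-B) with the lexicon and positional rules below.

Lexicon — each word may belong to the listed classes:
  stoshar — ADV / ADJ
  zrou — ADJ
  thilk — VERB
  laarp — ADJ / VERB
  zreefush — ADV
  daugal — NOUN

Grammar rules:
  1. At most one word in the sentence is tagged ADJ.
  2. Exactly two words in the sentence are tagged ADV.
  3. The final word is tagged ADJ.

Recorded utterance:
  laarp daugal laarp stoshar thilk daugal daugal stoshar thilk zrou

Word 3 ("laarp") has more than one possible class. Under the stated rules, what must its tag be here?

VERB

Candidates per position — 1:laarp {ADJ,VERB}; 2:daugal {NOUN}; 3:laarp {ADJ,VERB}; 4:stoshar {ADV,ADJ}; 5:thilk {VERB}; 6:daugal {NOUN}; 7:daugal {NOUN}; 8:stoshar {ADV,ADJ}; 9:thilk {VERB}; 10:zrou {ADJ}.
Word 1 cannot be ADJ — rule 1 would then fail for every completion. It is VERB.
Word 3 cannot be ADJ — rule 1 would then fail for every completion. It is VERB.
Word 4 cannot be ADJ — rule 1 would then fail for every completion. It is ADV.
Word 8 cannot be ADJ — rule 1 would then fail for every completion. It is ADV.
The unique satisfying tagging is: VERB NOUN VERB ADV VERB NOUN NOUN ADV VERB ADJ.
Rule-by-rule: rule 1 satisfied; rule 2 satisfied; rule 3 satisfied.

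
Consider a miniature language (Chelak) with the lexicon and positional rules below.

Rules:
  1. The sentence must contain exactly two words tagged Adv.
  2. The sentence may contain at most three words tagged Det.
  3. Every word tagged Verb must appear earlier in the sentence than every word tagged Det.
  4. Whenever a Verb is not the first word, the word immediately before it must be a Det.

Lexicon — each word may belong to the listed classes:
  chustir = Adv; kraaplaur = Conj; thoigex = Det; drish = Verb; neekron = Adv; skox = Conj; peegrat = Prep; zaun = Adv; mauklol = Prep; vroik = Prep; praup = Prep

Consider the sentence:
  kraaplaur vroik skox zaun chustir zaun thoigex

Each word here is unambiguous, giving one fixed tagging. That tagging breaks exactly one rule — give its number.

1

Fixed tagging: Conj Prep Conj Adv Adv Adv Det.
Rule check: R1 fails, R2 ok, R3 ok, R4 ok.
Only rule 1 fails.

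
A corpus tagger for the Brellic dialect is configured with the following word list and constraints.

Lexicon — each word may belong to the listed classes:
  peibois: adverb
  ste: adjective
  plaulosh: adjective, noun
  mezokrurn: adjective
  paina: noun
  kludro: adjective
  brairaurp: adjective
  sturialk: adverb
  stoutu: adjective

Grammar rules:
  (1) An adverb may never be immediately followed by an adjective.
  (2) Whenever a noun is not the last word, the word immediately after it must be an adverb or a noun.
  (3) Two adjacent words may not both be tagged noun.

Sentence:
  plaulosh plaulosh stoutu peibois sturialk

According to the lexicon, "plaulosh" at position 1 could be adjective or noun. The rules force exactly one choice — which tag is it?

Candidates per position — 1:plaulosh {adjective,noun}; 2:plaulosh {adjective,noun}; 3:stoutu {adjective}; 4:peibois {adverb}; 5:sturialk {adverb}.
Word 1 cannot be noun — rule 2 would then fail for every completion. It is adjective.
Word 2 cannot be noun — rule 2 would then fail for every completion. It is adjective.
So the tagging must be: adjective adjective adjective adverb adverb.
Check: rule 1 satisfied; rule 2 satisfied; rule 3 satisfied.

adjective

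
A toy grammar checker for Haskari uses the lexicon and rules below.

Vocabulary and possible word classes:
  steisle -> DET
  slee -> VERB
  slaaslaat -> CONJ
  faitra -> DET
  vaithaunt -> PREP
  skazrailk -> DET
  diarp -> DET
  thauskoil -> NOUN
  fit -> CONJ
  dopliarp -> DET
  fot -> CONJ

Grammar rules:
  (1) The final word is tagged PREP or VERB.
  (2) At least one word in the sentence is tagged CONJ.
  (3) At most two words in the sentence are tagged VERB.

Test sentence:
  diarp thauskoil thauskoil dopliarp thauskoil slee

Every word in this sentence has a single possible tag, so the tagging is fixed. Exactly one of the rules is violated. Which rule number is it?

2

Fixed tagging: DET NOUN NOUN DET NOUN VERB.
Checking each rule: R1 ok, R2 fails, R3 ok.
Only rule 2 fails.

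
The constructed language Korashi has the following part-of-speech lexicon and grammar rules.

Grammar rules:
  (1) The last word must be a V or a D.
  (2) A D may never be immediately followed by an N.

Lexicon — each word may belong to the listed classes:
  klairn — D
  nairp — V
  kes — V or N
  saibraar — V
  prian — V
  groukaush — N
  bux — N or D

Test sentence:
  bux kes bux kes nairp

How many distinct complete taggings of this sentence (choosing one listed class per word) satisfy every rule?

Candidates per position — 1:bux {N,D}; 2:kes {V,N}; 3:bux {N,D}; 4:kes {V,N}; 5:nairp {V}.
There are 16 candidate sequences in total.
Checking each against the rules leaves 9 sequences.
Count = 9.

9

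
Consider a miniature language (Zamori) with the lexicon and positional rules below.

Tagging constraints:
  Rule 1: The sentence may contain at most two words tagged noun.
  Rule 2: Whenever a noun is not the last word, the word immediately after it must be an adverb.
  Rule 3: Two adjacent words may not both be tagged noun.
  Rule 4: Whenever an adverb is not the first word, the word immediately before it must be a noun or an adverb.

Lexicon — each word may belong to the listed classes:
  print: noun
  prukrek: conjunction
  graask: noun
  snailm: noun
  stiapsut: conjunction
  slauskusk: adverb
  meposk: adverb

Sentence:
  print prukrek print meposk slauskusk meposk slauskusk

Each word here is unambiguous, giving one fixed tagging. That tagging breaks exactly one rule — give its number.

2

Fixed tagging: noun conjunction noun adverb adverb adverb adverb.
Rule check: R1 holds, R2 violated, R3 holds, R4 holds.
Only rule 2 fails.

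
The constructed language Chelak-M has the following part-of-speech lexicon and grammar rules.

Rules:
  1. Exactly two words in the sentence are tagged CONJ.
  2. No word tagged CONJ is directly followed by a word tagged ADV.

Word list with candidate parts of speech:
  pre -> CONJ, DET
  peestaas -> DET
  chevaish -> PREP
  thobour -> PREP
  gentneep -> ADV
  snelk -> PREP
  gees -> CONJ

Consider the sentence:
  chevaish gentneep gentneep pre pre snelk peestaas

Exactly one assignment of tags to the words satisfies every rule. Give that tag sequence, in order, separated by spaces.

Candidates per position — 1:chevaish {PREP}; 2:gentneep {ADV}; 3:gentneep {ADV}; 4:pre {CONJ,DET}; 5:pre {CONJ,DET}; 6:snelk {PREP}; 7:peestaas {DET}.
Word 4 cannot be DET — rule 1 would then fail for every completion. It is CONJ.
Word 5 cannot be DET — rule 1 would then fail for every completion. It is CONJ.
The unique satisfying tagging is: PREP ADV ADV CONJ CONJ PREP DET.
Check: rule 1 satisfied; rule 2 satisfied.

PREP ADV ADV CONJ CONJ PREP DET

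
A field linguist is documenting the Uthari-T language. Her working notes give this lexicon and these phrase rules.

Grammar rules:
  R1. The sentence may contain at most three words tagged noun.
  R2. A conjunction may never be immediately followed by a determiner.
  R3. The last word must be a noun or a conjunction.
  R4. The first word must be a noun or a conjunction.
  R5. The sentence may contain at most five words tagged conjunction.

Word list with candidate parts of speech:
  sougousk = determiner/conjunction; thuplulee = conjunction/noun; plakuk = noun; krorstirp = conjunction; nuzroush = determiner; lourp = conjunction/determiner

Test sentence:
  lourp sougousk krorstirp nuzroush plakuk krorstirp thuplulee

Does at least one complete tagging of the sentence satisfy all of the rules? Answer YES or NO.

NO

Candidates per position — 1:lourp {conjunction,determiner}; 2:sougousk {determiner,conjunction}; 3:krorstirp {conjunction}; 4:nuzroush {determiner}; 5:plakuk {noun}; 6:krorstirp {conjunction}; 7:thuplulee {conjunction,noun}.
Rule 2 cannot be satisfied by any choice of tags from the lexicon.
So there is no consistent tagging.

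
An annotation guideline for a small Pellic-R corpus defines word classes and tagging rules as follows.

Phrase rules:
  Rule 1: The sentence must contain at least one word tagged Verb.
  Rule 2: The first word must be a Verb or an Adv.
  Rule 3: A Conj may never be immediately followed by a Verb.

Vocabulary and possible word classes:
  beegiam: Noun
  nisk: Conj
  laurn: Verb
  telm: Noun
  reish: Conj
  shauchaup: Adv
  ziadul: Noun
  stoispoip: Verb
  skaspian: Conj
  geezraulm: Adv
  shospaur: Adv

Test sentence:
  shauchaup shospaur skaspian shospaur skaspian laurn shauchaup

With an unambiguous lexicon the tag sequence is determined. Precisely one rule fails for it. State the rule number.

3

Fixed tagging: Adv Adv Conj Adv Conj Verb Adv.
Applying the rules: R1 ✓, R2 ✓, R3 ✗.
Only rule 3 fails.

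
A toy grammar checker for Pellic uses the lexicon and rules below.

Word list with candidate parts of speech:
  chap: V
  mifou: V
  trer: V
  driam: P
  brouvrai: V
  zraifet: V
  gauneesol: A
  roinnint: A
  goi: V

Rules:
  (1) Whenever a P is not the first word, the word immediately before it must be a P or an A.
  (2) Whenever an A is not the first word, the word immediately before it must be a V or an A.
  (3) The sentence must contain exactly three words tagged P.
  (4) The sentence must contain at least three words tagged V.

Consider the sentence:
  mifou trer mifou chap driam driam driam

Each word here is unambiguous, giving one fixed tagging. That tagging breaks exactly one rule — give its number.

1

Fixed tagging: V V V V P P P.
Checking each rule: R1 ✗, R2 ✓, R3 ✓, R4 ✓.
Only rule 1 fails.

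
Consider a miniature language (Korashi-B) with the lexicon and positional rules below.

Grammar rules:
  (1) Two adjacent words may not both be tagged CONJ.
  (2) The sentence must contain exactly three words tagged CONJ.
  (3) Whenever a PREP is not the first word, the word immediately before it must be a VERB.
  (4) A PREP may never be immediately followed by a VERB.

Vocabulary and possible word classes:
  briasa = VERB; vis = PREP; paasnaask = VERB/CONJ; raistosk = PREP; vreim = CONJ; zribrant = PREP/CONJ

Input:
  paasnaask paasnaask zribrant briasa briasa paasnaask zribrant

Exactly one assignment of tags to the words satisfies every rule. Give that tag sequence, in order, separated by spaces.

CONJ VERB CONJ VERB VERB VERB CONJ

Candidates per position — 1:paasnaask {VERB,CONJ}; 2:paasnaask {VERB,CONJ}; 3:zribrant {PREP,CONJ}; 4:briasa {VERB}; 5:briasa {VERB}; 6:paasnaask {VERB,CONJ}; 7:zribrant {PREP,CONJ}.
Position 3: tagging it PREP would leave rule 4 unsatisfiable, so it must be CONJ.
Position 2: tagging it CONJ would leave rule 1 unsatisfiable, so it must be VERB.
The remaining ambiguous positions (1, 6, 7) are resolved jointly — only one combination satisfies every rule.
So the tagging must be: CONJ VERB CONJ VERB VERB VERB CONJ.
Rule-by-rule: rule 1 holds; rule 2 holds; rule 3 holds; rule 4 holds.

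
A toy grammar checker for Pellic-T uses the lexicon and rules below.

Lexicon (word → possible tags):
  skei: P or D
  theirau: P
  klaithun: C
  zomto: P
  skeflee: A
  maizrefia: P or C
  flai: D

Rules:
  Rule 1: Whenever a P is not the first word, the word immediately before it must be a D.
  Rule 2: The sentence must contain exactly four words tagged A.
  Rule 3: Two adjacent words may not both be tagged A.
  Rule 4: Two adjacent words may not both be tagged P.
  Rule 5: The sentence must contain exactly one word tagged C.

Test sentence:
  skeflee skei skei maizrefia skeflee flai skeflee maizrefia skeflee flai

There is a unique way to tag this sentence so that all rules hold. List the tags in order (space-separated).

A D D P A D A C A D

Candidates per position — 1:skeflee {A}; 2:skei {P,D}; 3:skei {P,D}; 4:maizrefia {P,C}; 5:skeflee {A}; 6:flai {D}; 7:skeflee {A}; 8:maizrefia {P,C}; 9:skeflee {A}; 10:flai {D}.
Word 2 cannot be P — rule 1 would then fail for every completion. It is D.
Word 8 cannot be P — rule 1 would then fail for every completion. It is C.
Word 4 cannot be C — rule 5 would then fail for every completion. It is P.
Word 3 cannot be P — rule 1 would then fail for every completion. It is D.
The only consistent sequence is: A D D P A D A C A D.
Rule-by-rule: rule 1 ✓; rule 2 ✓; rule 3 ✓; rule 4 ✓; rule 5 ✓.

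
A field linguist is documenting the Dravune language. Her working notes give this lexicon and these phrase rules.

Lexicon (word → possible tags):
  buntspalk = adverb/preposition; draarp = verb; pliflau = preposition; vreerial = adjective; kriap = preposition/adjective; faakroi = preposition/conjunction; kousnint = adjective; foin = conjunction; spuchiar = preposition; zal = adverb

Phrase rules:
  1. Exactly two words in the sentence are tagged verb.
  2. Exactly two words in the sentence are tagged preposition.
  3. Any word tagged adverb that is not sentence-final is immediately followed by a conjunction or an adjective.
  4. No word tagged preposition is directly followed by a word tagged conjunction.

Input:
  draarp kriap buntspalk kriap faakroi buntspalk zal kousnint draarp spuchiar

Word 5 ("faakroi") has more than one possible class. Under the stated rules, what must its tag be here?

Candidates per position — 1:draarp {verb}; 2:kriap {preposition,adjective}; 3:buntspalk {adverb,preposition}; 4:kriap {preposition,adjective}; 5:faakroi {preposition,conjunction}; 6:buntspalk {adverb,preposition}; 7:zal {adverb}; 8:kousnint {adjective}; 9:draarp {verb}; 10:spuchiar {preposition}.
Position 6: tagging it adverb would leave rule 3 unsatisfiable, so it must be preposition.
Position 2: tagging it preposition would leave rule 2 unsatisfiable, so it must be adjective.
Position 3: tagging it preposition would leave rule 2 unsatisfiable, so it must be adverb.
Position 4: tagging it preposition would leave rule 2 unsatisfiable, so it must be adjective.
Position 5: tagging it preposition would leave rule 2 unsatisfiable, so it must be conjunction.
So the tagging must be: verb adjective adverb adjective conjunction preposition adverb adjective verb preposition.
Checking: rule 1 ✓; rule 2 ✓; rule 3 ✓; rule 4 ✓.

conjunction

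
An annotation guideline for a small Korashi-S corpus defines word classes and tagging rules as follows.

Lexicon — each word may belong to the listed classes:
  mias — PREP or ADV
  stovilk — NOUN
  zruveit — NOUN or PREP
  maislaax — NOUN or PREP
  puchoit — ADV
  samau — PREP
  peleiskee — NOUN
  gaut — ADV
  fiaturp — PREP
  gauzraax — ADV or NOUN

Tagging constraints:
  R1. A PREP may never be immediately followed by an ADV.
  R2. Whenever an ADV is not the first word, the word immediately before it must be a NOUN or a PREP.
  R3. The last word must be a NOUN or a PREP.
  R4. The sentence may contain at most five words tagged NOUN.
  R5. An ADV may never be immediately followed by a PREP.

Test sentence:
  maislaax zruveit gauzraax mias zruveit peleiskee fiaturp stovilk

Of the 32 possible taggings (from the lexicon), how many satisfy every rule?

Candidates per position — 1:maislaax {NOUN,PREP}; 2:zruveit {NOUN,PREP}; 3:gauzraax {ADV,NOUN}; 4:mias {PREP,ADV}; 5:zruveit {NOUN,PREP}; 6:peleiskee {NOUN}; 7:fiaturp {PREP}; 8:stovilk {NOUN}.
There are 32 candidate sequences in total.
Checking each against the rules leaves 10 sequences.
Count = 10.

10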